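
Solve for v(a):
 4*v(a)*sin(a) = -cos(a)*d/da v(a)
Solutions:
 v(a) = C1*cos(a)^4


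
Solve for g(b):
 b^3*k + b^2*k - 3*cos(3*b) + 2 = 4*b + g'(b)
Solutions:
 g(b) = C1 + b^4*k/4 + b^3*k/3 - 2*b^2 + 2*b - sin(3*b)


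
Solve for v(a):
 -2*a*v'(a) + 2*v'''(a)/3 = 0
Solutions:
 v(a) = C1 + Integral(C2*airyai(3^(1/3)*a) + C3*airybi(3^(1/3)*a), a)


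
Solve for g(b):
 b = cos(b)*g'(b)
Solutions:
 g(b) = C1 + Integral(b/cos(b), b)


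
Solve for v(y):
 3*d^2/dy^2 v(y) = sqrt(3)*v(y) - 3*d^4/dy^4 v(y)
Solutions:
 v(y) = C1*exp(-sqrt(6)*y*sqrt(-3 + sqrt(3)*sqrt(3 + 4*sqrt(3)))/6) + C2*exp(sqrt(6)*y*sqrt(-3 + sqrt(3)*sqrt(3 + 4*sqrt(3)))/6) + C3*sin(sqrt(6)*y*sqrt(3 + sqrt(3)*sqrt(3 + 4*sqrt(3)))/6) + C4*cosh(sqrt(6)*y*sqrt(-sqrt(3)*sqrt(3 + 4*sqrt(3)) - 3)/6)


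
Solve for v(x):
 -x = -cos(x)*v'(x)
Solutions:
 v(x) = C1 + Integral(x/cos(x), x)


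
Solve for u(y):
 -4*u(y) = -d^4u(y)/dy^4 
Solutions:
 u(y) = C1*exp(-sqrt(2)*y) + C2*exp(sqrt(2)*y) + C3*sin(sqrt(2)*y) + C4*cos(sqrt(2)*y)


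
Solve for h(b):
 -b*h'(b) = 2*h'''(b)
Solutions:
 h(b) = C1 + Integral(C2*airyai(-2^(2/3)*b/2) + C3*airybi(-2^(2/3)*b/2), b)


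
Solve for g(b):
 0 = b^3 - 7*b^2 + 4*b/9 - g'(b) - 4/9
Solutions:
 g(b) = C1 + b^4/4 - 7*b^3/3 + 2*b^2/9 - 4*b/9


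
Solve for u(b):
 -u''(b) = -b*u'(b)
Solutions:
 u(b) = C1 + C2*erfi(sqrt(2)*b/2)


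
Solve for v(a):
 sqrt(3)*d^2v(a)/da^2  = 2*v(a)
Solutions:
 v(a) = C1*exp(-sqrt(2)*3^(3/4)*a/3) + C2*exp(sqrt(2)*3^(3/4)*a/3)


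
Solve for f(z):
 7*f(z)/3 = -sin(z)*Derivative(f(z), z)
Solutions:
 f(z) = C1*(cos(z) + 1)^(7/6)/(cos(z) - 1)^(7/6)


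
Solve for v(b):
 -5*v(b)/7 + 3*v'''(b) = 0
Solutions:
 v(b) = C3*exp(21^(2/3)*5^(1/3)*b/21) + (C1*sin(3^(1/6)*5^(1/3)*7^(2/3)*b/14) + C2*cos(3^(1/6)*5^(1/3)*7^(2/3)*b/14))*exp(-21^(2/3)*5^(1/3)*b/42)


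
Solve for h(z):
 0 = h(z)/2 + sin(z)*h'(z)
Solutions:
 h(z) = C1*(cos(z) + 1)^(1/4)/(cos(z) - 1)^(1/4)


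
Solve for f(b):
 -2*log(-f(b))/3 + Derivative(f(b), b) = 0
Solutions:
 -li(-f(b)) = C1 + 2*b/3


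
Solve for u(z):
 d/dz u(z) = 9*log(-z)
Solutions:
 u(z) = C1 + 9*z*log(-z) - 9*z


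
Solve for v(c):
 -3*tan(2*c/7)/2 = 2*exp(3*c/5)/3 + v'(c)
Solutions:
 v(c) = C1 - 10*exp(3*c/5)/9 + 21*log(cos(2*c/7))/4


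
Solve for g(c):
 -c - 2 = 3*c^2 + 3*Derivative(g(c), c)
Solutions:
 g(c) = C1 - c^3/3 - c^2/6 - 2*c/3


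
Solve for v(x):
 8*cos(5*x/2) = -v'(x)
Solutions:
 v(x) = C1 - 16*sin(5*x/2)/5


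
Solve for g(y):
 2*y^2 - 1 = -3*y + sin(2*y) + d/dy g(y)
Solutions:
 g(y) = C1 + 2*y^3/3 + 3*y^2/2 - y + cos(2*y)/2


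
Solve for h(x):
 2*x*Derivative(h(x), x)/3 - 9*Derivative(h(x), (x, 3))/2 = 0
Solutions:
 h(x) = C1 + Integral(C2*airyai(2^(2/3)*x/3) + C3*airybi(2^(2/3)*x/3), x)


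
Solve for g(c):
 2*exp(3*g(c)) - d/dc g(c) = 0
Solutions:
 g(c) = log(-1/(C1 + 6*c))/3
 g(c) = log((-1/(C1 + 2*c))^(1/3)*(-3^(2/3) - 3*3^(1/6)*I)/6)
 g(c) = log((-1/(C1 + 2*c))^(1/3)*(-3^(2/3) + 3*3^(1/6)*I)/6)


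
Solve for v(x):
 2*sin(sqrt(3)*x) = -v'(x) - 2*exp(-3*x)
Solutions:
 v(x) = C1 + 2*sqrt(3)*cos(sqrt(3)*x)/3 + 2*exp(-3*x)/3


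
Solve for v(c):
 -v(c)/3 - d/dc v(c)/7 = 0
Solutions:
 v(c) = C1*exp(-7*c/3)


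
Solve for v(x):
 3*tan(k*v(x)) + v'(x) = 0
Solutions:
 v(x) = Piecewise((-asin(exp(C1*k - 3*k*x))/k + pi/k, Ne(k, 0)), (nan, True))
 v(x) = Piecewise((asin(exp(C1*k - 3*k*x))/k, Ne(k, 0)), (nan, True))


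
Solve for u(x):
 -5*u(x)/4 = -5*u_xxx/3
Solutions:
 u(x) = C3*exp(6^(1/3)*x/2) + (C1*sin(2^(1/3)*3^(5/6)*x/4) + C2*cos(2^(1/3)*3^(5/6)*x/4))*exp(-6^(1/3)*x/4)


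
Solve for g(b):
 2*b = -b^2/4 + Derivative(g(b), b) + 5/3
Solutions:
 g(b) = C1 + b^3/12 + b^2 - 5*b/3


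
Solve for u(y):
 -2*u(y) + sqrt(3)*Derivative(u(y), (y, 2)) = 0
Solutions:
 u(y) = C1*exp(-sqrt(2)*3^(3/4)*y/3) + C2*exp(sqrt(2)*3^(3/4)*y/3)


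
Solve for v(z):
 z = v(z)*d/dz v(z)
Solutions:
 v(z) = -sqrt(C1 + z^2)
 v(z) = sqrt(C1 + z^2)


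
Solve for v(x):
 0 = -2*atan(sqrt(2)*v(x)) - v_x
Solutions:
 Integral(1/atan(sqrt(2)*_y), (_y, v(x))) = C1 - 2*x


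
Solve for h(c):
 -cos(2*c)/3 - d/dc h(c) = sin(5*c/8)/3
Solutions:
 h(c) = C1 - sin(2*c)/6 + 8*cos(5*c/8)/15


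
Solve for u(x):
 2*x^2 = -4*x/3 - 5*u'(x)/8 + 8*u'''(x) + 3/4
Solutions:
 u(x) = C1 + C2*exp(-sqrt(5)*x/8) + C3*exp(sqrt(5)*x/8) - 16*x^3/15 - 16*x^2/15 - 2018*x/25


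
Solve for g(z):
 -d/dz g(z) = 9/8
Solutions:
 g(z) = C1 - 9*z/8


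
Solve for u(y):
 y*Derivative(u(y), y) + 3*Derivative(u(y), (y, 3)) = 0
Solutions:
 u(y) = C1 + Integral(C2*airyai(-3^(2/3)*y/3) + C3*airybi(-3^(2/3)*y/3), y)


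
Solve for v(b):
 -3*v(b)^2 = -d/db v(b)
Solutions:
 v(b) = -1/(C1 + 3*b)


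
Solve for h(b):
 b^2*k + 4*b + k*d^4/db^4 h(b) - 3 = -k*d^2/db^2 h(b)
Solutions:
 h(b) = C1 + C2*b + C3*exp(-I*b) + C4*exp(I*b) - b^4/12 - 2*b^3/(3*k) + b^2*(1 + 3/(2*k))


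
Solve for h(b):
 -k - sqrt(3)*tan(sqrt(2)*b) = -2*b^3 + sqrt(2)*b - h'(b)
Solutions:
 h(b) = C1 - b^4/2 + sqrt(2)*b^2/2 + b*k - sqrt(6)*log(cos(sqrt(2)*b))/2


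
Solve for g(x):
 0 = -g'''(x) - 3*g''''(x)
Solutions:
 g(x) = C1 + C2*x + C3*x^2 + C4*exp(-x/3)


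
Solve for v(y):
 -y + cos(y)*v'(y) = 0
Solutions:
 v(y) = C1 + Integral(y/cos(y), y)


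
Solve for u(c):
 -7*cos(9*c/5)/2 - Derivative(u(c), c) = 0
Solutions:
 u(c) = C1 - 35*sin(9*c/5)/18


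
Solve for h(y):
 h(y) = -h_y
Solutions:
 h(y) = C1*exp(-y)


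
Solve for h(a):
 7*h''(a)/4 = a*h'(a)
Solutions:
 h(a) = C1 + C2*erfi(sqrt(14)*a/7)


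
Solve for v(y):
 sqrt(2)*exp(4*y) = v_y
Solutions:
 v(y) = C1 + sqrt(2)*exp(4*y)/4


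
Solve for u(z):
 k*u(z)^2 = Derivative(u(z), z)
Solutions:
 u(z) = -1/(C1 + k*z)


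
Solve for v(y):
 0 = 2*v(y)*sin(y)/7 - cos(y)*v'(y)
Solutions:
 v(y) = C1/cos(y)^(2/7)


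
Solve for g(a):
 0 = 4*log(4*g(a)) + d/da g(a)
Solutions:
 Integral(1/(log(_y) + 2*log(2)), (_y, g(a)))/4 = C1 - a


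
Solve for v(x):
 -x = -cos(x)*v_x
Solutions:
 v(x) = C1 + Integral(x/cos(x), x)


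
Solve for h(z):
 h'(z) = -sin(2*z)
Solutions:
 h(z) = C1 + cos(2*z)/2


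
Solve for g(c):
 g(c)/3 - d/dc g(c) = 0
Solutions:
 g(c) = C1*exp(c/3)


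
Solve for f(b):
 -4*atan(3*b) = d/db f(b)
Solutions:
 f(b) = C1 - 4*b*atan(3*b) + 2*log(9*b^2 + 1)/3


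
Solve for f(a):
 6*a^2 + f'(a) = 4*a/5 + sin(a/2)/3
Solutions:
 f(a) = C1 - 2*a^3 + 2*a^2/5 - 2*cos(a/2)/3


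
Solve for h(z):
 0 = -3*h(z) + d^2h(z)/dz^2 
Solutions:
 h(z) = C1*exp(-sqrt(3)*z) + C2*exp(sqrt(3)*z)


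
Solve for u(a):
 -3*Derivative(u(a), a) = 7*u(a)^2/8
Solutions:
 u(a) = 24/(C1 + 7*a)


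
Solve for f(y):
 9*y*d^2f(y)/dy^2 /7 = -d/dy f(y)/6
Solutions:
 f(y) = C1 + C2*y^(47/54)


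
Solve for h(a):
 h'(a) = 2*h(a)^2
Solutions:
 h(a) = -1/(C1 + 2*a)


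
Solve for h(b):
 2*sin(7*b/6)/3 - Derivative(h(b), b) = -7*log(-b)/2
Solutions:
 h(b) = C1 + 7*b*log(-b)/2 - 7*b/2 - 4*cos(7*b/6)/7


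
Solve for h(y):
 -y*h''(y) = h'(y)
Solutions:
 h(y) = C1 + C2*log(y)


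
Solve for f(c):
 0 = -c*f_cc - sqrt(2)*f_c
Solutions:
 f(c) = C1 + C2*c^(1 - sqrt(2))


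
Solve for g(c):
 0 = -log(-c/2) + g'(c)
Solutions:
 g(c) = C1 + c*log(-c) + c*(-1 - log(2))


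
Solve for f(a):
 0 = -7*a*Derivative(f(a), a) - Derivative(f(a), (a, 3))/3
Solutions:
 f(a) = C1 + Integral(C2*airyai(-21^(1/3)*a) + C3*airybi(-21^(1/3)*a), a)


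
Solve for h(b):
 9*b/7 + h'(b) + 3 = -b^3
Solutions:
 h(b) = C1 - b^4/4 - 9*b^2/14 - 3*b


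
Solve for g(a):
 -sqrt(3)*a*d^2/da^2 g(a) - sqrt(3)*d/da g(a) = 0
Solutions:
 g(a) = C1 + C2*log(a)


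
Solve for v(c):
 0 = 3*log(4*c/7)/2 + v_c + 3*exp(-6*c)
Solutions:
 v(c) = C1 - 3*c*log(c)/2 + c*(-3*log(2) + 3/2 + 3*log(7)/2) + exp(-6*c)/2


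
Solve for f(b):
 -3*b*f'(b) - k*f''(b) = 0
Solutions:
 f(b) = C1 + C2*sqrt(k)*erf(sqrt(6)*b*sqrt(1/k)/2)


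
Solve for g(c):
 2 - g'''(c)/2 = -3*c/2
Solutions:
 g(c) = C1 + C2*c + C3*c^2 + c^4/8 + 2*c^3/3


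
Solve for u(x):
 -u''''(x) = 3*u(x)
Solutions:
 u(x) = (C1*sin(sqrt(2)*3^(1/4)*x/2) + C2*cos(sqrt(2)*3^(1/4)*x/2))*exp(-sqrt(2)*3^(1/4)*x/2) + (C3*sin(sqrt(2)*3^(1/4)*x/2) + C4*cos(sqrt(2)*3^(1/4)*x/2))*exp(sqrt(2)*3^(1/4)*x/2)


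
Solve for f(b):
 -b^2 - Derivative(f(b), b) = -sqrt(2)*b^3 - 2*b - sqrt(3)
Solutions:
 f(b) = C1 + sqrt(2)*b^4/4 - b^3/3 + b^2 + sqrt(3)*b


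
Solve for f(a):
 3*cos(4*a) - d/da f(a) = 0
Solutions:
 f(a) = C1 + 3*sin(4*a)/4


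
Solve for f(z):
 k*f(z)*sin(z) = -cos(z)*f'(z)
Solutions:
 f(z) = C1*exp(k*log(cos(z)))


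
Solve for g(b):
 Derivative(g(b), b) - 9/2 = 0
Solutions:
 g(b) = C1 + 9*b/2


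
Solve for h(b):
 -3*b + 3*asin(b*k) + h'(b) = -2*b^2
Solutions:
 h(b) = C1 - 2*b^3/3 + 3*b^2/2 - 3*Piecewise((b*asin(b*k) + sqrt(-b^2*k^2 + 1)/k, Ne(k, 0)), (0, True))


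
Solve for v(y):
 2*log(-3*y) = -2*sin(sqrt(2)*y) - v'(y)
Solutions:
 v(y) = C1 - 2*y*log(-y) - 2*y*log(3) + 2*y + sqrt(2)*cos(sqrt(2)*y)


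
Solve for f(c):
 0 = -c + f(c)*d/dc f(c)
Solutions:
 f(c) = -sqrt(C1 + c^2)
 f(c) = sqrt(C1 + c^2)


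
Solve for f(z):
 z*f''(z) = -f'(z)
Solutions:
 f(z) = C1 + C2*log(z)


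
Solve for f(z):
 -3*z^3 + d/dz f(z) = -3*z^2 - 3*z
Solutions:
 f(z) = C1 + 3*z^4/4 - z^3 - 3*z^2/2


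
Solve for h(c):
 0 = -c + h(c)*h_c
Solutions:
 h(c) = -sqrt(C1 + c^2)
 h(c) = sqrt(C1 + c^2)


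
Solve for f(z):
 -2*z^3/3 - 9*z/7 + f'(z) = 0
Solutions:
 f(z) = C1 + z^4/6 + 9*z^2/14


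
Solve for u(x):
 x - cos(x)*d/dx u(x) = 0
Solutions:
 u(x) = C1 + Integral(x/cos(x), x)


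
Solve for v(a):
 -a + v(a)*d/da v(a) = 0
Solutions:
 v(a) = -sqrt(C1 + a^2)
 v(a) = sqrt(C1 + a^2)


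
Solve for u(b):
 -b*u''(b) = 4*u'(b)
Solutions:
 u(b) = C1 + C2/b^3


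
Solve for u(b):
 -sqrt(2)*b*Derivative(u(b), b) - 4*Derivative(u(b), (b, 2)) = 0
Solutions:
 u(b) = C1 + C2*erf(2^(3/4)*b/4)


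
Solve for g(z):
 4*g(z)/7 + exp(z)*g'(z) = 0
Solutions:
 g(z) = C1*exp(4*exp(-z)/7)


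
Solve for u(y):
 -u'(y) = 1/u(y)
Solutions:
 u(y) = -sqrt(C1 - 2*y)
 u(y) = sqrt(C1 - 2*y)


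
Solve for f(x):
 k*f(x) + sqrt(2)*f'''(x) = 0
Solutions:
 f(x) = C1*exp(2^(5/6)*x*(-k)^(1/3)/2) + C2*exp(2^(5/6)*x*(-k)^(1/3)*(-1 + sqrt(3)*I)/4) + C3*exp(-2^(5/6)*x*(-k)^(1/3)*(1 + sqrt(3)*I)/4)


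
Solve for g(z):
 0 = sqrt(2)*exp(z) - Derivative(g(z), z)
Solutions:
 g(z) = C1 + sqrt(2)*exp(z)


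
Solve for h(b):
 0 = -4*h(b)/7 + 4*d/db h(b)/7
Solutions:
 h(b) = C1*exp(b)


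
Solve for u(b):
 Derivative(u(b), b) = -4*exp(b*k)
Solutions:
 u(b) = C1 - 4*exp(b*k)/k


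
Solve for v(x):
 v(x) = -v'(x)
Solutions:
 v(x) = C1*exp(-x)


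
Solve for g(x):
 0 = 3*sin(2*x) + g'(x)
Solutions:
 g(x) = C1 + 3*cos(2*x)/2


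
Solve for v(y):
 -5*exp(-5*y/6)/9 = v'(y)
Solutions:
 v(y) = C1 + 2*exp(-5*y/6)/3


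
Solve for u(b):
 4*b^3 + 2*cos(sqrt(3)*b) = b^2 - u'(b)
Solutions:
 u(b) = C1 - b^4 + b^3/3 - 2*sqrt(3)*sin(sqrt(3)*b)/3


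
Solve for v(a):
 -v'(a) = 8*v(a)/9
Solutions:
 v(a) = C1*exp(-8*a/9)


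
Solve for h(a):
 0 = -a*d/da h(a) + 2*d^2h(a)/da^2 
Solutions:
 h(a) = C1 + C2*erfi(a/2)


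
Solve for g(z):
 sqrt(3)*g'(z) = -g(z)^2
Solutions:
 g(z) = 3/(C1 + sqrt(3)*z)


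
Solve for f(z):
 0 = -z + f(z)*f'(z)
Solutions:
 f(z) = -sqrt(C1 + z^2)
 f(z) = sqrt(C1 + z^2)


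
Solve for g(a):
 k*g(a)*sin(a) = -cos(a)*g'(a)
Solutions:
 g(a) = C1*exp(k*log(cos(a)))


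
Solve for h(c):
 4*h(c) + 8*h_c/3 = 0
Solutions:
 h(c) = C1*exp(-3*c/2)


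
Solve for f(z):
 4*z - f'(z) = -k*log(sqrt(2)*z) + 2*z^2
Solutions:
 f(z) = C1 + k*z*log(z) - k*z + k*z*log(2)/2 - 2*z^3/3 + 2*z^2


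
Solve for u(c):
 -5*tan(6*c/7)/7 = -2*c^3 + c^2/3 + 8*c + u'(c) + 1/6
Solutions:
 u(c) = C1 + c^4/2 - c^3/9 - 4*c^2 - c/6 + 5*log(cos(6*c/7))/6


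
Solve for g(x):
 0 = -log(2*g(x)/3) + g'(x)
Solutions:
 -Integral(1/(log(_y) - log(3) + log(2)), (_y, g(x))) = C1 - x


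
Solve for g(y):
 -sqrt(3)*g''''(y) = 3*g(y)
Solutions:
 g(y) = (C1*sin(sqrt(2)*3^(1/8)*y/2) + C2*cos(sqrt(2)*3^(1/8)*y/2))*exp(-sqrt(2)*3^(1/8)*y/2) + (C3*sin(sqrt(2)*3^(1/8)*y/2) + C4*cos(sqrt(2)*3^(1/8)*y/2))*exp(sqrt(2)*3^(1/8)*y/2)


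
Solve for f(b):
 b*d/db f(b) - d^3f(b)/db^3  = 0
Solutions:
 f(b) = C1 + Integral(C2*airyai(b) + C3*airybi(b), b)


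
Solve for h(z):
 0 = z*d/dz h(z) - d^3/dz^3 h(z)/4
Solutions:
 h(z) = C1 + Integral(C2*airyai(2^(2/3)*z) + C3*airybi(2^(2/3)*z), z)


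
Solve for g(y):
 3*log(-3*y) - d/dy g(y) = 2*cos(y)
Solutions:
 g(y) = C1 + 3*y*log(-y) - 3*y + 3*y*log(3) - 2*sin(y)


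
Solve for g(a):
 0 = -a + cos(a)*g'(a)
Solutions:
 g(a) = C1 + Integral(a/cos(a), a)


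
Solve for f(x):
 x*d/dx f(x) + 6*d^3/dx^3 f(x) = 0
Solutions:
 f(x) = C1 + Integral(C2*airyai(-6^(2/3)*x/6) + C3*airybi(-6^(2/3)*x/6), x)


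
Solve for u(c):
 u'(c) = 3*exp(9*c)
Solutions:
 u(c) = C1 + exp(9*c)/3


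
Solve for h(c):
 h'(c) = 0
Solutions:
 h(c) = C1


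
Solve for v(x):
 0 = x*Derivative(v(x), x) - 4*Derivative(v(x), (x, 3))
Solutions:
 v(x) = C1 + Integral(C2*airyai(2^(1/3)*x/2) + C3*airybi(2^(1/3)*x/2), x)


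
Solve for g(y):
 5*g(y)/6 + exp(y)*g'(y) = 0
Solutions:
 g(y) = C1*exp(5*exp(-y)/6)


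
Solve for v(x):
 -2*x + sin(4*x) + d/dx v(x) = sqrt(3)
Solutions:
 v(x) = C1 + x^2 + sqrt(3)*x + cos(4*x)/4


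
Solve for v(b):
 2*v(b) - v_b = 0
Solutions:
 v(b) = C1*exp(2*b)


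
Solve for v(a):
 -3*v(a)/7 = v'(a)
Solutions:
 v(a) = C1*exp(-3*a/7)


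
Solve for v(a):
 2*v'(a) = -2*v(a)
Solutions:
 v(a) = C1*exp(-a)


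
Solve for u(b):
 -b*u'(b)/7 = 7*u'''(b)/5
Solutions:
 u(b) = C1 + Integral(C2*airyai(-35^(1/3)*b/7) + C3*airybi(-35^(1/3)*b/7), b)


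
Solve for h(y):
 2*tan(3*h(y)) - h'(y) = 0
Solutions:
 h(y) = -asin(C1*exp(6*y))/3 + pi/3
 h(y) = asin(C1*exp(6*y))/3


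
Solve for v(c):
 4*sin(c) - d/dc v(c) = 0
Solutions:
 v(c) = C1 - 4*cos(c)


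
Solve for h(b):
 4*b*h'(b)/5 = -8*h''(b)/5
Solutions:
 h(b) = C1 + C2*erf(b/2)


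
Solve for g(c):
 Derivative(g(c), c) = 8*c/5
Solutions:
 g(c) = C1 + 4*c^2/5


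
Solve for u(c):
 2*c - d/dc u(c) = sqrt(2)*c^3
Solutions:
 u(c) = C1 - sqrt(2)*c^4/4 + c^2


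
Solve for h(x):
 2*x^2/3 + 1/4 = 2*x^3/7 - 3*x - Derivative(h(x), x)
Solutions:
 h(x) = C1 + x^4/14 - 2*x^3/9 - 3*x^2/2 - x/4


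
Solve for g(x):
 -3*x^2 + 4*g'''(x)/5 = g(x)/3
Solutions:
 g(x) = C3*exp(90^(1/3)*x/6) - 9*x^2 + (C1*sin(10^(1/3)*3^(1/6)*x/4) + C2*cos(10^(1/3)*3^(1/6)*x/4))*exp(-90^(1/3)*x/12)


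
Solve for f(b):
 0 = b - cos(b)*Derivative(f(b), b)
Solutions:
 f(b) = C1 + Integral(b/cos(b), b)


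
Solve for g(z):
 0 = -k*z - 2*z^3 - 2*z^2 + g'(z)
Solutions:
 g(z) = C1 + k*z^2/2 + z^4/2 + 2*z^3/3


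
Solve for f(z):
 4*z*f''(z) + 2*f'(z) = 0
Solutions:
 f(z) = C1 + C2*sqrt(z)


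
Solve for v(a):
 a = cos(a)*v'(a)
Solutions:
 v(a) = C1 + Integral(a/cos(a), a)


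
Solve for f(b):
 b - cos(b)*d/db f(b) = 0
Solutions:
 f(b) = C1 + Integral(b/cos(b), b)


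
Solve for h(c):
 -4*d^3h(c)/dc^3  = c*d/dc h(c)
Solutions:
 h(c) = C1 + Integral(C2*airyai(-2^(1/3)*c/2) + C3*airybi(-2^(1/3)*c/2), c)


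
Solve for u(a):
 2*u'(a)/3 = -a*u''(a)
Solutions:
 u(a) = C1 + C2*a^(1/3)


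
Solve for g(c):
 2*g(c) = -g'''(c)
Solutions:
 g(c) = C3*exp(-2^(1/3)*c) + (C1*sin(2^(1/3)*sqrt(3)*c/2) + C2*cos(2^(1/3)*sqrt(3)*c/2))*exp(2^(1/3)*c/2)


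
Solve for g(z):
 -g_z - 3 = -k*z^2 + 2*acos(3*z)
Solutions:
 g(z) = C1 + k*z^3/3 - 2*z*acos(3*z) - 3*z + 2*sqrt(1 - 9*z^2)/3


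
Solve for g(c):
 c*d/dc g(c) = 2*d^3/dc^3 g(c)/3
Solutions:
 g(c) = C1 + Integral(C2*airyai(2^(2/3)*3^(1/3)*c/2) + C3*airybi(2^(2/3)*3^(1/3)*c/2), c)


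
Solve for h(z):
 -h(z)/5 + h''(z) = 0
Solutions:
 h(z) = C1*exp(-sqrt(5)*z/5) + C2*exp(sqrt(5)*z/5)


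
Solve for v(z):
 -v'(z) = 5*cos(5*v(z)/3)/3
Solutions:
 5*z/3 - 3*log(sin(5*v(z)/3) - 1)/10 + 3*log(sin(5*v(z)/3) + 1)/10 = C1


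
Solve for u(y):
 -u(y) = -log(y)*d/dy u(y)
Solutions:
 u(y) = C1*exp(li(y))


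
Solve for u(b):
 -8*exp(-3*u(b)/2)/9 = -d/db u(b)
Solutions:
 u(b) = 2*log(C1 + 4*b/3)/3
 u(b) = 2*log((-6^(2/3) - 3*2^(2/3)*3^(1/6)*I)*(C1 + 8*b)^(1/3)/12)
 u(b) = 2*log((-6^(2/3) + 3*2^(2/3)*3^(1/6)*I)*(C1 + 8*b)^(1/3)/12)


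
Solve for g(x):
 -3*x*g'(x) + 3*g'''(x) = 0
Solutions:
 g(x) = C1 + Integral(C2*airyai(x) + C3*airybi(x), x)


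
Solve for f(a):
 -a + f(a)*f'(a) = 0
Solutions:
 f(a) = -sqrt(C1 + a^2)
 f(a) = sqrt(C1 + a^2)


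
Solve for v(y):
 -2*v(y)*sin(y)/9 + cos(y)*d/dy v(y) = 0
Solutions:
 v(y) = C1/cos(y)^(2/9)


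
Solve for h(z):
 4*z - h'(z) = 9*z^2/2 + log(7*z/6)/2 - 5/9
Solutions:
 h(z) = C1 - 3*z^3/2 + 2*z^2 - z*log(z)/2 + z*log(sqrt(42)/7) + 19*z/18


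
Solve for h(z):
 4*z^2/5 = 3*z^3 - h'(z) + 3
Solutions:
 h(z) = C1 + 3*z^4/4 - 4*z^3/15 + 3*z


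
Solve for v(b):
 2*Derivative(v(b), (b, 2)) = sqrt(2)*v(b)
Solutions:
 v(b) = C1*exp(-2^(3/4)*b/2) + C2*exp(2^(3/4)*b/2)


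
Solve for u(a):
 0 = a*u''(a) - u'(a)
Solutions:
 u(a) = C1 + C2*a^2


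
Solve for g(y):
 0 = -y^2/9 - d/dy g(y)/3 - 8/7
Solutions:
 g(y) = C1 - y^3/9 - 24*y/7


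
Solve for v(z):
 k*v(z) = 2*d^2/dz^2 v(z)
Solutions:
 v(z) = C1*exp(-sqrt(2)*sqrt(k)*z/2) + C2*exp(sqrt(2)*sqrt(k)*z/2)


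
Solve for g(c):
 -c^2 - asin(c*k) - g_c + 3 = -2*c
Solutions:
 g(c) = C1 - c^3/3 + c^2 + 3*c - Piecewise((c*asin(c*k) + sqrt(-c^2*k^2 + 1)/k, Ne(k, 0)), (0, True))


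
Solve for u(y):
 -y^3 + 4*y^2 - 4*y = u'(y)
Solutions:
 u(y) = C1 - y^4/4 + 4*y^3/3 - 2*y^2


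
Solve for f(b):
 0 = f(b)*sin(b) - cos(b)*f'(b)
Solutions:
 f(b) = C1/cos(b)


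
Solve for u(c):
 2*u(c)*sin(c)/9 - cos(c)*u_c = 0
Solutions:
 u(c) = C1/cos(c)^(2/9)


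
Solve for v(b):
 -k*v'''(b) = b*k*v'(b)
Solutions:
 v(b) = C1 + Integral(C2*airyai(-b) + C3*airybi(-b), b)


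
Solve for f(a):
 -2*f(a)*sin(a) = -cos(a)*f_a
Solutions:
 f(a) = C1/cos(a)^2


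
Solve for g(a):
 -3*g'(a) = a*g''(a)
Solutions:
 g(a) = C1 + C2/a^2


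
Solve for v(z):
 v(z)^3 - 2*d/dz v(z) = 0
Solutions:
 v(z) = -sqrt(-1/(C1 + z))
 v(z) = sqrt(-1/(C1 + z))


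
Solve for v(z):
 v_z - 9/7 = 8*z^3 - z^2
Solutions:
 v(z) = C1 + 2*z^4 - z^3/3 + 9*z/7


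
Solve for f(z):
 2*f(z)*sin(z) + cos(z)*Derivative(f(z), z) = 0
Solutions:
 f(z) = C1*cos(z)^2


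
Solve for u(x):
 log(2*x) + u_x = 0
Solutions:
 u(x) = C1 - x*log(x) - x*log(2) + x


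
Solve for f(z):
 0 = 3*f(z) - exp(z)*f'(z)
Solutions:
 f(z) = C1*exp(-3*exp(-z))


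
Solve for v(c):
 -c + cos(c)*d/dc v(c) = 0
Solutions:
 v(c) = C1 + Integral(c/cos(c), c)


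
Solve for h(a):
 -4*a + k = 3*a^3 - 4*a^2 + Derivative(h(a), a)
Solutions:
 h(a) = C1 - 3*a^4/4 + 4*a^3/3 - 2*a^2 + a*k


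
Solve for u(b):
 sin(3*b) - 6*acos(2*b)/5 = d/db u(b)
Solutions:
 u(b) = C1 - 6*b*acos(2*b)/5 + 3*sqrt(1 - 4*b^2)/5 - cos(3*b)/3


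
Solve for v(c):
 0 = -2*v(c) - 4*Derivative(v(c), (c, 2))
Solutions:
 v(c) = C1*sin(sqrt(2)*c/2) + C2*cos(sqrt(2)*c/2)


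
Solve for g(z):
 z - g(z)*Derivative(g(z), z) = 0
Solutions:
 g(z) = -sqrt(C1 + z^2)
 g(z) = sqrt(C1 + z^2)


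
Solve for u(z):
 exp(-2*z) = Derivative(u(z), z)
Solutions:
 u(z) = C1 - exp(-2*z)/2


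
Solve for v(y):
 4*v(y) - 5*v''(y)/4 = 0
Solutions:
 v(y) = C1*exp(-4*sqrt(5)*y/5) + C2*exp(4*sqrt(5)*y/5)


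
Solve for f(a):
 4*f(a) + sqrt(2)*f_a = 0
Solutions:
 f(a) = C1*exp(-2*sqrt(2)*a)


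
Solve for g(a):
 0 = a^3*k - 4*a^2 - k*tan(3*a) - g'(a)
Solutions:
 g(a) = C1 + a^4*k/4 - 4*a^3/3 + k*log(cos(3*a))/3


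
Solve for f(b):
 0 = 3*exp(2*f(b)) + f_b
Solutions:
 f(b) = log(-sqrt(-1/(C1 - 3*b))) - log(2)/2
 f(b) = log(-1/(C1 - 3*b))/2 - log(2)/2


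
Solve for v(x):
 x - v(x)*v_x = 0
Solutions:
 v(x) = -sqrt(C1 + x^2)
 v(x) = sqrt(C1 + x^2)


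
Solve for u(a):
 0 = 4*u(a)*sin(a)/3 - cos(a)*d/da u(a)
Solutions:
 u(a) = C1/cos(a)^(4/3)


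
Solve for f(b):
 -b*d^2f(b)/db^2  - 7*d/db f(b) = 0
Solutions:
 f(b) = C1 + C2/b^6


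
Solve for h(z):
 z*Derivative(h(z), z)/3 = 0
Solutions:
 h(z) = C1


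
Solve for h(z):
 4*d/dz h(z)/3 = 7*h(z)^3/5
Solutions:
 h(z) = -sqrt(10)*sqrt(-1/(C1 + 21*z))
 h(z) = sqrt(10)*sqrt(-1/(C1 + 21*z))


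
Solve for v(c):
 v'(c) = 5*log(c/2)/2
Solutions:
 v(c) = C1 + 5*c*log(c)/2 - 5*c/2 - 5*c*log(2)/2


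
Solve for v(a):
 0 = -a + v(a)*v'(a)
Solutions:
 v(a) = -sqrt(C1 + a^2)
 v(a) = sqrt(C1 + a^2)


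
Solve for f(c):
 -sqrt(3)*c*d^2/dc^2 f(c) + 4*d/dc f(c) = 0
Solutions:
 f(c) = C1 + C2*c^(1 + 4*sqrt(3)/3)


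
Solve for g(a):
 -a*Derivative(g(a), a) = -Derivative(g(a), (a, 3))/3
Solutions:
 g(a) = C1 + Integral(C2*airyai(3^(1/3)*a) + C3*airybi(3^(1/3)*a), a)


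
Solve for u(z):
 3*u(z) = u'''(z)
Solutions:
 u(z) = C3*exp(3^(1/3)*z) + (C1*sin(3^(5/6)*z/2) + C2*cos(3^(5/6)*z/2))*exp(-3^(1/3)*z/2)


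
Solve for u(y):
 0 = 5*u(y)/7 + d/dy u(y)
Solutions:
 u(y) = C1*exp(-5*y/7)


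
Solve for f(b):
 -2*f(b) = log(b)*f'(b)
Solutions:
 f(b) = C1*exp(-2*li(b))


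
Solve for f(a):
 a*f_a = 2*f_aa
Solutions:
 f(a) = C1 + C2*erfi(a/2)


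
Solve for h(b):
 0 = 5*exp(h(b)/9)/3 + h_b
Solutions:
 h(b) = 9*log(1/(C1 + 5*b)) + 27*log(3)


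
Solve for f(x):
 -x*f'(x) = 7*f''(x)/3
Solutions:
 f(x) = C1 + C2*erf(sqrt(42)*x/14)


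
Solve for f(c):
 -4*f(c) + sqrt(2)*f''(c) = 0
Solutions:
 f(c) = C1*exp(-2^(3/4)*c) + C2*exp(2^(3/4)*c)


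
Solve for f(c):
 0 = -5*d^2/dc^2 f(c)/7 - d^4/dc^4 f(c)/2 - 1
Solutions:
 f(c) = C1 + C2*c + C3*sin(sqrt(70)*c/7) + C4*cos(sqrt(70)*c/7) - 7*c^2/10


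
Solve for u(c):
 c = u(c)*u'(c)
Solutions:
 u(c) = -sqrt(C1 + c^2)
 u(c) = sqrt(C1 + c^2)


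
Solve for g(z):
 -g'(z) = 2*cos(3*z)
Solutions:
 g(z) = C1 - 2*sin(3*z)/3


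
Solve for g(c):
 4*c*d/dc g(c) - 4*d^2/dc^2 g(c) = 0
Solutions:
 g(c) = C1 + C2*erfi(sqrt(2)*c/2)


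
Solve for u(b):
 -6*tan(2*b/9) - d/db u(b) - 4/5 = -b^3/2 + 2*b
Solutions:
 u(b) = C1 + b^4/8 - b^2 - 4*b/5 + 27*log(cos(2*b/9))


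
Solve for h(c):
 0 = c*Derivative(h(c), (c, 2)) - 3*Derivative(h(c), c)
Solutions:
 h(c) = C1 + C2*c^4


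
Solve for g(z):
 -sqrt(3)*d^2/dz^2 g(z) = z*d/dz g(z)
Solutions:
 g(z) = C1 + C2*erf(sqrt(2)*3^(3/4)*z/6)


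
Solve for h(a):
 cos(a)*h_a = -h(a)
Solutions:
 h(a) = C1*sqrt(sin(a) - 1)/sqrt(sin(a) + 1)


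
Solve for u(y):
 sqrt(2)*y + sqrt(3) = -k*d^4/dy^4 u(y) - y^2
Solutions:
 u(y) = C1 + C2*y + C3*y^2 + C4*y^3 - y^6/(360*k) - sqrt(2)*y^5/(120*k) - sqrt(3)*y^4/(24*k)


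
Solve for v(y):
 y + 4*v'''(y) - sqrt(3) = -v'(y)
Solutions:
 v(y) = C1 + C2*sin(y/2) + C3*cos(y/2) - y^2/2 + sqrt(3)*y


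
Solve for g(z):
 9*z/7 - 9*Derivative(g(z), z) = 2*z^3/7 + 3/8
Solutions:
 g(z) = C1 - z^4/126 + z^2/14 - z/24


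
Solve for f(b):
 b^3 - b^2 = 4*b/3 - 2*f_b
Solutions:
 f(b) = C1 - b^4/8 + b^3/6 + b^2/3


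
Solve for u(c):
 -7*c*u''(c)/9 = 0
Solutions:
 u(c) = C1 + C2*c


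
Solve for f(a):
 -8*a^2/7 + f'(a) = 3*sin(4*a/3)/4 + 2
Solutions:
 f(a) = C1 + 8*a^3/21 + 2*a - 9*cos(4*a/3)/16


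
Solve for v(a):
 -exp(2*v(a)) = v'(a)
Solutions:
 v(a) = log(-sqrt(-1/(C1 - a))) - log(2)/2
 v(a) = log(-1/(C1 - a))/2 - log(2)/2


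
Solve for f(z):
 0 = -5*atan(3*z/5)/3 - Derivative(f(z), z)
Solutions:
 f(z) = C1 - 5*z*atan(3*z/5)/3 + 25*log(9*z^2 + 25)/18


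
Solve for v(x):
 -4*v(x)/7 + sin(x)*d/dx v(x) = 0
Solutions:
 v(x) = C1*(cos(x) - 1)^(2/7)/(cos(x) + 1)^(2/7)


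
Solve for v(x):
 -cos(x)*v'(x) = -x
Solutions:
 v(x) = C1 + Integral(x/cos(x), x)


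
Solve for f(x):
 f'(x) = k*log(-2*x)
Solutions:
 f(x) = C1 + k*x*log(-x) + k*x*(-1 + log(2))


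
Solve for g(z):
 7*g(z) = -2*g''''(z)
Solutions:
 g(z) = (C1*sin(14^(1/4)*z/2) + C2*cos(14^(1/4)*z/2))*exp(-14^(1/4)*z/2) + (C3*sin(14^(1/4)*z/2) + C4*cos(14^(1/4)*z/2))*exp(14^(1/4)*z/2)


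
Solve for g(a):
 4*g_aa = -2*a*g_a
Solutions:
 g(a) = C1 + C2*erf(a/2)


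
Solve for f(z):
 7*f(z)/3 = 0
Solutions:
 f(z) = 0


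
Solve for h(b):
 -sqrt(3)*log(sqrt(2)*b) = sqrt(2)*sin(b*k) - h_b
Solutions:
 h(b) = C1 + sqrt(3)*b*(log(b) - 1) + sqrt(3)*b*log(2)/2 + sqrt(2)*Piecewise((-cos(b*k)/k, Ne(k, 0)), (0, True))


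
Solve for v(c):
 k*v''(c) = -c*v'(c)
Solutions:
 v(c) = C1 + C2*sqrt(k)*erf(sqrt(2)*c*sqrt(1/k)/2)


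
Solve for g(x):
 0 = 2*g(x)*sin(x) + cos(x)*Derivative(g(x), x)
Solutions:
 g(x) = C1*cos(x)^2


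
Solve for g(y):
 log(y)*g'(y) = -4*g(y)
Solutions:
 g(y) = C1*exp(-4*li(y))


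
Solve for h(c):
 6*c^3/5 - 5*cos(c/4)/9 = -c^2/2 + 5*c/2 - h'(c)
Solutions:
 h(c) = C1 - 3*c^4/10 - c^3/6 + 5*c^2/4 + 20*sin(c/4)/9


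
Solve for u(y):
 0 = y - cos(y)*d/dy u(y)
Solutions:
 u(y) = C1 + Integral(y/cos(y), y)


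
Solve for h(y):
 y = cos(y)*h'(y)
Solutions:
 h(y) = C1 + Integral(y/cos(y), y)


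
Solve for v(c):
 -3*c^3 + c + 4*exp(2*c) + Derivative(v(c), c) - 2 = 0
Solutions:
 v(c) = C1 + 3*c^4/4 - c^2/2 + 2*c - 2*exp(2*c)


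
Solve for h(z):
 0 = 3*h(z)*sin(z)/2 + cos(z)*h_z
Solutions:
 h(z) = C1*cos(z)^(3/2)


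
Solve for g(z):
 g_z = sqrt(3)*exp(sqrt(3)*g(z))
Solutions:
 g(z) = sqrt(3)*(2*log(-1/(C1 + sqrt(3)*z)) - log(3))/6


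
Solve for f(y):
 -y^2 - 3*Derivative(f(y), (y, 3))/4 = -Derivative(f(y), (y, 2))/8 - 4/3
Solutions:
 f(y) = C1 + C2*y + C3*exp(y/6) + 2*y^4/3 + 16*y^3 + 848*y^2/3


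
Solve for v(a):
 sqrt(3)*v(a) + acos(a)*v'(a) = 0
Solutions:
 v(a) = C1*exp(-sqrt(3)*Integral(1/acos(a), a))


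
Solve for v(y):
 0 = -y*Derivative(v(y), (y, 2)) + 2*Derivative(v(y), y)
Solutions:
 v(y) = C1 + C2*y^3


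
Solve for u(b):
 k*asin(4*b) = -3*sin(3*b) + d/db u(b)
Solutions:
 u(b) = C1 + k*(b*asin(4*b) + sqrt(1 - 16*b^2)/4) - cos(3*b)


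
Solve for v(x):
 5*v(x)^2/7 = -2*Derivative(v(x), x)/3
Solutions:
 v(x) = 14/(C1 + 15*x)


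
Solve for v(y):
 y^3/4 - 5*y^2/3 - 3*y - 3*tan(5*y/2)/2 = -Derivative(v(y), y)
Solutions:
 v(y) = C1 - y^4/16 + 5*y^3/9 + 3*y^2/2 - 3*log(cos(5*y/2))/5


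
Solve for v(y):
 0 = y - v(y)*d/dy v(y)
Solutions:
 v(y) = -sqrt(C1 + y^2)
 v(y) = sqrt(C1 + y^2)


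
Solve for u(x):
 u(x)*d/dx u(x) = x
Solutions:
 u(x) = -sqrt(C1 + x^2)
 u(x) = sqrt(C1 + x^2)


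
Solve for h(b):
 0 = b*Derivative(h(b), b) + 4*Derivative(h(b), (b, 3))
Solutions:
 h(b) = C1 + Integral(C2*airyai(-2^(1/3)*b/2) + C3*airybi(-2^(1/3)*b/2), b)


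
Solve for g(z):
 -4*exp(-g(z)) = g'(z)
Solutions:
 g(z) = log(C1 - 4*z)


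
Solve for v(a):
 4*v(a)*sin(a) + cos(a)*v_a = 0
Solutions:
 v(a) = C1*cos(a)^4


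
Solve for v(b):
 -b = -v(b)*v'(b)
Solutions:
 v(b) = -sqrt(C1 + b^2)
 v(b) = sqrt(C1 + b^2)


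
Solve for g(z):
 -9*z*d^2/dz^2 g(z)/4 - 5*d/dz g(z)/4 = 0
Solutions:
 g(z) = C1 + C2*z^(4/9)


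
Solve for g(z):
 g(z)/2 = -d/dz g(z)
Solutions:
 g(z) = C1*exp(-z/2)


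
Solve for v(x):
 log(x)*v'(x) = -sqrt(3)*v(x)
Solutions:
 v(x) = C1*exp(-sqrt(3)*li(x))


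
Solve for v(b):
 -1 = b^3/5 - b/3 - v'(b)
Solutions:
 v(b) = C1 + b^4/20 - b^2/6 + b


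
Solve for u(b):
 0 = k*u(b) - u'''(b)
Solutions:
 u(b) = C1*exp(b*k^(1/3)) + C2*exp(b*k^(1/3)*(-1 + sqrt(3)*I)/2) + C3*exp(-b*k^(1/3)*(1 + sqrt(3)*I)/2)


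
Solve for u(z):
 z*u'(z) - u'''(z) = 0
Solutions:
 u(z) = C1 + Integral(C2*airyai(z) + C3*airybi(z), z)


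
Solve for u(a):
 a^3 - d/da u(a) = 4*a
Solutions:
 u(a) = C1 + a^4/4 - 2*a^2


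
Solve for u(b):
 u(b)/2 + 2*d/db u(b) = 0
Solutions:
 u(b) = C1*exp(-b/4)


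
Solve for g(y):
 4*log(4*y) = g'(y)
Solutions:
 g(y) = C1 + 4*y*log(y) - 4*y + y*log(256)


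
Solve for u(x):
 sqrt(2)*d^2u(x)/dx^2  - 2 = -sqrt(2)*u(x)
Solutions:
 u(x) = C1*sin(x) + C2*cos(x) + sqrt(2)


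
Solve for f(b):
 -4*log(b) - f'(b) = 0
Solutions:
 f(b) = C1 - 4*b*log(b) + 4*b


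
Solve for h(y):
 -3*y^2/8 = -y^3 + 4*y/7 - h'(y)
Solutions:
 h(y) = C1 - y^4/4 + y^3/8 + 2*y^2/7


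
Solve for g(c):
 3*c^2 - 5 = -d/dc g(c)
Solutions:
 g(c) = C1 - c^3 + 5*c


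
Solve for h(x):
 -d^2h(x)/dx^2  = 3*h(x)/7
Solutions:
 h(x) = C1*sin(sqrt(21)*x/7) + C2*cos(sqrt(21)*x/7)


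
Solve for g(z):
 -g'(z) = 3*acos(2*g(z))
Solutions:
 Integral(1/acos(2*_y), (_y, g(z))) = C1 - 3*z


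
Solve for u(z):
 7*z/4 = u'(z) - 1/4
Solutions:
 u(z) = C1 + 7*z^2/8 + z/4


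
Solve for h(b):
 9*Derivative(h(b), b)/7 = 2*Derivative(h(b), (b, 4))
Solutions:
 h(b) = C1 + C4*exp(42^(2/3)*b/14) + (C2*sin(3*14^(2/3)*3^(1/6)*b/28) + C3*cos(3*14^(2/3)*3^(1/6)*b/28))*exp(-42^(2/3)*b/28)


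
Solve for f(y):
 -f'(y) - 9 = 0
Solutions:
 f(y) = C1 - 9*y


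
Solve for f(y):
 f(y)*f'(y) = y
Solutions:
 f(y) = -sqrt(C1 + y^2)
 f(y) = sqrt(C1 + y^2)


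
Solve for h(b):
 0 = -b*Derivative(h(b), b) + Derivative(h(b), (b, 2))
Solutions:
 h(b) = C1 + C2*erfi(sqrt(2)*b/2)


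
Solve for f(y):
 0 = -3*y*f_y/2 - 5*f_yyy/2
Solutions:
 f(y) = C1 + Integral(C2*airyai(-3^(1/3)*5^(2/3)*y/5) + C3*airybi(-3^(1/3)*5^(2/3)*y/5), y)


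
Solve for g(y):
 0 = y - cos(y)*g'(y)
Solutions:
 g(y) = C1 + Integral(y/cos(y), y)


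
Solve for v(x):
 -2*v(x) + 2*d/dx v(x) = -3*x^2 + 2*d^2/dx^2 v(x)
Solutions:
 v(x) = 3*x^2/2 + 3*x + (C1*sin(sqrt(3)*x/2) + C2*cos(sqrt(3)*x/2))*exp(x/2)


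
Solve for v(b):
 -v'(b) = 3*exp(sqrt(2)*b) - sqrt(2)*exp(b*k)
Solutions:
 v(b) = C1 - 3*sqrt(2)*exp(sqrt(2)*b)/2 + sqrt(2)*exp(b*k)/k


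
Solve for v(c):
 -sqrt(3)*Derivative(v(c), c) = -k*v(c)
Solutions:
 v(c) = C1*exp(sqrt(3)*c*k/3)


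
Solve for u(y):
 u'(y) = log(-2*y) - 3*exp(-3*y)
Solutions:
 u(y) = C1 + y*log(-y) + y*(-1 + log(2)) + exp(-3*y)


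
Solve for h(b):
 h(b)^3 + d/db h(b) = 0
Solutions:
 h(b) = -sqrt(2)*sqrt(-1/(C1 - b))/2
 h(b) = sqrt(2)*sqrt(-1/(C1 - b))/2


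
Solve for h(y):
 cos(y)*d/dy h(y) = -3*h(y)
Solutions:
 h(y) = C1*(sin(y) - 1)^(3/2)/(sin(y) + 1)^(3/2)


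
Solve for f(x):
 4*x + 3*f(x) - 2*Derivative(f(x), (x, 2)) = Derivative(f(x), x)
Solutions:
 f(x) = C1*exp(-3*x/2) + C2*exp(x) - 4*x/3 - 4/9


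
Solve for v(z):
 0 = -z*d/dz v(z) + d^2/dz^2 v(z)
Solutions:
 v(z) = C1 + C2*erfi(sqrt(2)*z/2)


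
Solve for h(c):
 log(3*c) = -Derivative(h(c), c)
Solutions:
 h(c) = C1 - c*log(c) - c*log(3) + c


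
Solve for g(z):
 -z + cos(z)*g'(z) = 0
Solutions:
 g(z) = C1 + Integral(z/cos(z), z)


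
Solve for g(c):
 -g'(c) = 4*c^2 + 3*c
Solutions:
 g(c) = C1 - 4*c^3/3 - 3*c^2/2


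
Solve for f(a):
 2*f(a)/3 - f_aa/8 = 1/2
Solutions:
 f(a) = C1*exp(-4*sqrt(3)*a/3) + C2*exp(4*sqrt(3)*a/3) + 3/4


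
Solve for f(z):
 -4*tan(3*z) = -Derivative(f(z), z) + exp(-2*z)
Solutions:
 f(z) = C1 + 2*log(tan(3*z)^2 + 1)/3 - exp(-2*z)/2


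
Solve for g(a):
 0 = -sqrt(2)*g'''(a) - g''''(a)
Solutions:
 g(a) = C1 + C2*a + C3*a^2 + C4*exp(-sqrt(2)*a)


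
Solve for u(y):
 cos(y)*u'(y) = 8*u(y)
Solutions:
 u(y) = C1*(sin(y)^4 + 4*sin(y)^3 + 6*sin(y)^2 + 4*sin(y) + 1)/(sin(y)^4 - 4*sin(y)^3 + 6*sin(y)^2 - 4*sin(y) + 1)


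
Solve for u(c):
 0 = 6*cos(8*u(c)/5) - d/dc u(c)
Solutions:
 -6*c - 5*log(sin(8*u(c)/5) - 1)/16 + 5*log(sin(8*u(c)/5) + 1)/16 = C1


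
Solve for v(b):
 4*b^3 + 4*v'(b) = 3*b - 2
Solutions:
 v(b) = C1 - b^4/4 + 3*b^2/8 - b/2


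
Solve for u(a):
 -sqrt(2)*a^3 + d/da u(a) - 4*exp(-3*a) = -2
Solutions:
 u(a) = C1 + sqrt(2)*a^4/4 - 2*a - 4*exp(-3*a)/3


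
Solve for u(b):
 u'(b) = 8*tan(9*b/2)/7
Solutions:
 u(b) = C1 - 16*log(cos(9*b/2))/63


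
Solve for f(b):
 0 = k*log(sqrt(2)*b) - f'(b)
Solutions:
 f(b) = C1 + b*k*log(b) - b*k + b*k*log(2)/2


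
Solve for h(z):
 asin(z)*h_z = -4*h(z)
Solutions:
 h(z) = C1*exp(-4*Integral(1/asin(z), z))


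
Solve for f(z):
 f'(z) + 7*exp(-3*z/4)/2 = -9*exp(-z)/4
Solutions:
 f(z) = C1 + 9*exp(-z)/4 + 14*exp(-3*z/4)/3


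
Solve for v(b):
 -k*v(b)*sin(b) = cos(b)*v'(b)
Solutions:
 v(b) = C1*exp(k*log(cos(b)))


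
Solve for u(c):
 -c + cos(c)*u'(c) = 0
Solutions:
 u(c) = C1 + Integral(c/cos(c), c)


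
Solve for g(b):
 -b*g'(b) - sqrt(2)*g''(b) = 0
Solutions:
 g(b) = C1 + C2*erf(2^(1/4)*b/2)


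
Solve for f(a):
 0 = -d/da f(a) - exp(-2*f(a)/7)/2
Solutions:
 f(a) = 7*log(-sqrt(C1 - a)) - 7*log(7)/2
 f(a) = 7*log(C1 - a/7)/2


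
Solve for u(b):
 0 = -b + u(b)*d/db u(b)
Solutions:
 u(b) = -sqrt(C1 + b^2)
 u(b) = sqrt(C1 + b^2)


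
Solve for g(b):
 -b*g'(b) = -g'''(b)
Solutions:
 g(b) = C1 + Integral(C2*airyai(b) + C3*airybi(b), b)


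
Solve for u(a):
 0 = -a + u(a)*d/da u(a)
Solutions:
 u(a) = -sqrt(C1 + a^2)
 u(a) = sqrt(C1 + a^2)


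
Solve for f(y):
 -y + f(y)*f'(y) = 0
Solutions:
 f(y) = -sqrt(C1 + y^2)
 f(y) = sqrt(C1 + y^2)


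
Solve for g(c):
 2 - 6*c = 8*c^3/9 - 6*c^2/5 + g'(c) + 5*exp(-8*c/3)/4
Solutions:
 g(c) = C1 - 2*c^4/9 + 2*c^3/5 - 3*c^2 + 2*c + 15*exp(-8*c/3)/32


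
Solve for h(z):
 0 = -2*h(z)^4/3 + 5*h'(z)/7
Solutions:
 h(z) = 5^(1/3)*(-1/(C1 + 14*z))^(1/3)
 h(z) = 5^(1/3)*(-1/(C1 + 14*z))^(1/3)*(-1 - sqrt(3)*I)/2
 h(z) = 5^(1/3)*(-1/(C1 + 14*z))^(1/3)*(-1 + sqrt(3)*I)/2


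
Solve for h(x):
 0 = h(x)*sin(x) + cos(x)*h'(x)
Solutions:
 h(x) = C1*cos(x)


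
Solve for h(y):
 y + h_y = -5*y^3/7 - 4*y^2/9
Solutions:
 h(y) = C1 - 5*y^4/28 - 4*y^3/27 - y^2/2


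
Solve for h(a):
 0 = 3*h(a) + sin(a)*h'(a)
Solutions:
 h(a) = C1*(cos(a) + 1)^(3/2)/(cos(a) - 1)^(3/2)


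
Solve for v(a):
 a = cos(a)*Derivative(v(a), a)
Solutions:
 v(a) = C1 + Integral(a/cos(a), a)


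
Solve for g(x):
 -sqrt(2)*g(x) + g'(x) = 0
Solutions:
 g(x) = C1*exp(sqrt(2)*x)


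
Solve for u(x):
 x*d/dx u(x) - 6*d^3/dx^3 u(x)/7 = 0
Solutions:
 u(x) = C1 + Integral(C2*airyai(6^(2/3)*7^(1/3)*x/6) + C3*airybi(6^(2/3)*7^(1/3)*x/6), x)


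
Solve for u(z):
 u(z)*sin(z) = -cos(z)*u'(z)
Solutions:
 u(z) = C1*cos(z)


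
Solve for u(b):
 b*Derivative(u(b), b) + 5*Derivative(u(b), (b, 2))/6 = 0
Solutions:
 u(b) = C1 + C2*erf(sqrt(15)*b/5)


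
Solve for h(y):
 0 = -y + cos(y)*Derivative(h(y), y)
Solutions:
 h(y) = C1 + Integral(y/cos(y), y)


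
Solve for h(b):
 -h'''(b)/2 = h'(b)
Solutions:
 h(b) = C1 + C2*sin(sqrt(2)*b) + C3*cos(sqrt(2)*b)


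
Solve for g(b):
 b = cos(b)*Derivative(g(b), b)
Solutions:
 g(b) = C1 + Integral(b/cos(b), b)


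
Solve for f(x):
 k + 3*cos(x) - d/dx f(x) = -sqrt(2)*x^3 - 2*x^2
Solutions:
 f(x) = C1 + k*x + sqrt(2)*x^4/4 + 2*x^3/3 + 3*sin(x)


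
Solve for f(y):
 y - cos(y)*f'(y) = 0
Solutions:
 f(y) = C1 + Integral(y/cos(y), y)


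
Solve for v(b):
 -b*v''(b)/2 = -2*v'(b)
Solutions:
 v(b) = C1 + C2*b^5


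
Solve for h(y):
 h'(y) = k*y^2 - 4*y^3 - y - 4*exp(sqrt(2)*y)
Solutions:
 h(y) = C1 + k*y^3/3 - y^4 - y^2/2 - 2*sqrt(2)*exp(sqrt(2)*y)


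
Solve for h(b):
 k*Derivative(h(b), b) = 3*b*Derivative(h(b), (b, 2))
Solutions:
 h(b) = C1 + b^(re(k)/3 + 1)*(C2*sin(log(b)*Abs(im(k))/3) + C3*cos(log(b)*im(k)/3))


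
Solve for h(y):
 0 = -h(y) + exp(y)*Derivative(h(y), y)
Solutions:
 h(y) = C1*exp(-exp(-y))


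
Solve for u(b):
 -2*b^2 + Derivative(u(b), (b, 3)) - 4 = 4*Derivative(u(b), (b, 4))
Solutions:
 u(b) = C1 + C2*b + C3*b^2 + C4*exp(b/4) + b^5/30 + 2*b^4/3 + 34*b^3/3


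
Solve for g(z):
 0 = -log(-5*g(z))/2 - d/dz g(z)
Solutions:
 2*Integral(1/(log(-_y) + log(5)), (_y, g(z))) = C1 - z


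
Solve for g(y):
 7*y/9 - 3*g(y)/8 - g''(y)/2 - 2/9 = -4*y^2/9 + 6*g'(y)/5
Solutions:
 g(y) = C1*exp(y*(-12 + sqrt(69))/10) + C2*exp(-y*(sqrt(69) + 12)/10) + 32*y^2/27 - 248*y/45 + 28112/2025


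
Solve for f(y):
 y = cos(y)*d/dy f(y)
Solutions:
 f(y) = C1 + Integral(y/cos(y), y)


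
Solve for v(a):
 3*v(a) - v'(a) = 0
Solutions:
 v(a) = C1*exp(3*a)


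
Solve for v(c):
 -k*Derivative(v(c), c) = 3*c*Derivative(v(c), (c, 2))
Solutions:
 v(c) = C1 + c^(1 - re(k)/3)*(C2*sin(log(c)*Abs(im(k))/3) + C3*cos(log(c)*im(k)/3))


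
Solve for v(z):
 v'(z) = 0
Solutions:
 v(z) = C1


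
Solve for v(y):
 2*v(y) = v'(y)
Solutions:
 v(y) = C1*exp(2*y)


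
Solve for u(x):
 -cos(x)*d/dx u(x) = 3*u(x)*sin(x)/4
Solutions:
 u(x) = C1*cos(x)^(3/4)


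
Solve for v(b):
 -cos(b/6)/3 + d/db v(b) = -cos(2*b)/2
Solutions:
 v(b) = C1 + 2*sin(b/6) - sin(2*b)/4


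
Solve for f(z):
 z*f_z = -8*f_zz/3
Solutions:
 f(z) = C1 + C2*erf(sqrt(3)*z/4)


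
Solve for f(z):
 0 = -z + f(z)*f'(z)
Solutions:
 f(z) = -sqrt(C1 + z^2)
 f(z) = sqrt(C1 + z^2)


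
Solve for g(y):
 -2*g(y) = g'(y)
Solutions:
 g(y) = C1*exp(-2*y)


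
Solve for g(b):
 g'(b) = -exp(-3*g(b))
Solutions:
 g(b) = log(C1 - 3*b)/3
 g(b) = log((-3^(1/3) - 3^(5/6)*I)*(C1 - b)^(1/3)/2)
 g(b) = log((-3^(1/3) + 3^(5/6)*I)*(C1 - b)^(1/3)/2)


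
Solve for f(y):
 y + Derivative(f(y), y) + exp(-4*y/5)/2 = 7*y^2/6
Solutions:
 f(y) = C1 + 7*y^3/18 - y^2/2 + 5*exp(-4*y/5)/8


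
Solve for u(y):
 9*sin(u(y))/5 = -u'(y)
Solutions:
 9*y/5 + log(cos(u(y)) - 1)/2 - log(cos(u(y)) + 1)/2 = C1


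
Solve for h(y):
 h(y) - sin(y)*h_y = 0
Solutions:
 h(y) = C1*sqrt(cos(y) - 1)/sqrt(cos(y) + 1)


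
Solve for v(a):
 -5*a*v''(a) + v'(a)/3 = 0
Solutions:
 v(a) = C1 + C2*a^(16/15)


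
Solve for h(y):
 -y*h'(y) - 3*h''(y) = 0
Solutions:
 h(y) = C1 + C2*erf(sqrt(6)*y/6)


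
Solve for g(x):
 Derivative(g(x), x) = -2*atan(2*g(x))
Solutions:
 Integral(1/atan(2*_y), (_y, g(x))) = C1 - 2*x


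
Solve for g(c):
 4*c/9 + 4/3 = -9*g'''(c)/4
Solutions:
 g(c) = C1 + C2*c + C3*c^2 - 2*c^4/243 - 8*c^3/81


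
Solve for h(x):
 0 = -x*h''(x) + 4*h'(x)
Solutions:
 h(x) = C1 + C2*x^5


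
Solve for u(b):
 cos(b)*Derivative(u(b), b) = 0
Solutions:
 u(b) = C1


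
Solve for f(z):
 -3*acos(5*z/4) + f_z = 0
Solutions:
 f(z) = C1 + 3*z*acos(5*z/4) - 3*sqrt(16 - 25*z^2)/5


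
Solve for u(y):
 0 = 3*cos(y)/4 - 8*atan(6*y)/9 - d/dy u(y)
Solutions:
 u(y) = C1 - 8*y*atan(6*y)/9 + 2*log(36*y^2 + 1)/27 + 3*sin(y)/4


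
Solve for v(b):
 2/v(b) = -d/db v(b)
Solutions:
 v(b) = -sqrt(C1 - 4*b)
 v(b) = sqrt(C1 - 4*b)


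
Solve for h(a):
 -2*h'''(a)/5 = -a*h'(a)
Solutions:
 h(a) = C1 + Integral(C2*airyai(2^(2/3)*5^(1/3)*a/2) + C3*airybi(2^(2/3)*5^(1/3)*a/2), a)


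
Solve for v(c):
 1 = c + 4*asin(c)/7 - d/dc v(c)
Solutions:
 v(c) = C1 + c^2/2 + 4*c*asin(c)/7 - c + 4*sqrt(1 - c^2)/7


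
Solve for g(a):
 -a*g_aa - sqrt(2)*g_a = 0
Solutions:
 g(a) = C1 + C2*a^(1 - sqrt(2))


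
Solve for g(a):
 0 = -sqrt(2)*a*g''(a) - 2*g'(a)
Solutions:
 g(a) = C1 + C2*a^(1 - sqrt(2))
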